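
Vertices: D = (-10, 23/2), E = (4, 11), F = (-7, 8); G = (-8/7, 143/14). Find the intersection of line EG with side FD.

Barycentric coordinates of G with respect to DEF: (1/7, 4/7, 2/7).
On side FD the E-coordinate is zero; dropping G's E-weight 4/7 and renormalizing the remaining 2/7 : 1/7 gives weights 2/3, 1/3 on F, D.
H = (2/3)·(-7, 8) + (1/3)·(-10, 23/2) = (-8, 55/6).

(-8, 55/6)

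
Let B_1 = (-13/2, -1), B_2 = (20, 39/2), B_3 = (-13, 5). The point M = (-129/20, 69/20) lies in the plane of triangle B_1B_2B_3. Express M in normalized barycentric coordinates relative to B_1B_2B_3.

(1/2, 1/10, 2/5)

Signed area of the reference triangle: [B_1B_2B_3] = ½·((-13/2)·(39/2−5) + 20·(5−(-1)) + (-13)·(-1−(39/2))) = ½·(-377/4 + 120 + 533/2) = 1169/8.
[MB_2B_3] = ½·((-129/20)·(39/2−5) + 20·(5−(69/20)) + (-13)·(69/20−(39/2))) = ½·(-3741/40 + 31 + 4173/20) = 1169/16, so the B_1-coordinate is (1169/16)/(1169/8) = 1/2.
[B_1MB_3] = ½·((-13/2)·(69/20−5) + (-129/20)·(5−(-1)) + (-13)·(-1−(69/20))) = ½·(403/40 − 387/10 + 1157/20) = 1169/80, so the B_2-coordinate is 1/10.
[B_1B_2M] = ½·((-13/2)·(39/2−(69/20)) + 20·(69/20−(-1)) + (-129/20)·(-1−(39/2))) = ½·(-4173/40 + 89 + 5289/40) = 1169/20, so the B_3-coordinate is 2/5.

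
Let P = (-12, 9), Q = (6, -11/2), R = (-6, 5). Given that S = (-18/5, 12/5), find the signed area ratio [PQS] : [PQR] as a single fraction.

[PQR] = ½·((-12)·(-11/2−5) + 6·(5−9) + (-6)·(9−(-11/2))) = ½·(126 − 24 − 87) = 15/2.
[PQS] = ½·((-12)·(-11/2−(12/5)) + 6·(12/5−9) + (-18/5)·(9−(-11/2))) = ½·(474/5 − 198/5 − 261/5) = 3/2, so the ratio is (3/2)/(15/2) = 1/5.

1/5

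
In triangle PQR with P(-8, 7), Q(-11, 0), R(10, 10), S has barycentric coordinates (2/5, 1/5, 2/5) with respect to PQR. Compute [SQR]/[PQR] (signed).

2/5

The signed ratio [SQR]/[PQR] equals the barycentric coordinate of S at vertex P, which is 2/5.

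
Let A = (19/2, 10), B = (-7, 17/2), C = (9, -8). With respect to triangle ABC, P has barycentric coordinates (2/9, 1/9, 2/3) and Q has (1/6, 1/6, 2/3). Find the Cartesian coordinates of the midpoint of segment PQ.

Barycentric coordinates of the midpoint are the average: (7/36, 5/36, 2/3).
Converting: (7/36)·A + (5/36)·B + (2/3)·C = (55/8, -53/24).

(55/8, -53/24)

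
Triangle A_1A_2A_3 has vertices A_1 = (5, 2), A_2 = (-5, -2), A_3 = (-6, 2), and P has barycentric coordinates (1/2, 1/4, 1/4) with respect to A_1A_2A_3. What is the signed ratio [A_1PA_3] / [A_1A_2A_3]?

The signed ratio [A_1PA_3]/[A_1A_2A_3] equals the barycentric coordinate of P at vertex A_2, which is 1/4.

1/4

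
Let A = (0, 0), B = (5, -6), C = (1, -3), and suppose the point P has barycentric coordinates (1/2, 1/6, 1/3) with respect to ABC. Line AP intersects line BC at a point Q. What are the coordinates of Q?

Line AP meets BC where the A-coordinate vanishes; zeroing P's A-weight and renormalizing leaves B, C-weights 1/6 : 1/3 → (1/3, 2/3).
So Q = (1/3)·B + (2/3)·C = (7/3, -4).

(7/3, -4)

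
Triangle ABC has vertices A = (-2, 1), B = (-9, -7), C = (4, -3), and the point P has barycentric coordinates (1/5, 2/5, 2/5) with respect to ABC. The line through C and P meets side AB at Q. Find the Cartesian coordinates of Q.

Line CP meets AB where the C-coordinate vanishes; zeroing P's C-weight and renormalizing leaves A, B-weights 1/5 : 2/5 → (1/3, 2/3).
So Q = (1/3)·A + (2/3)·B = (-20/3, -13/3).

(-20/3, -13/3)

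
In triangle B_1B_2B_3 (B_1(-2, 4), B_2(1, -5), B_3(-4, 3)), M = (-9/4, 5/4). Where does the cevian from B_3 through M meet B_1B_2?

(-1/2, -1/2)

Barycentric coordinates of M with respect to B_1B_2B_3: (1/4, 1/4, 1/2).
On side B_1B_2 the B_3-coordinate is zero; dropping M's B_3-weight 1/2 and renormalizing the remaining 1/4 : 1/4 gives weights 1/2, 1/2 on B_1, B_2.
N = (1/2)·(-2, 4) + (1/2)·(1, -5) = (-1/2, -1/2).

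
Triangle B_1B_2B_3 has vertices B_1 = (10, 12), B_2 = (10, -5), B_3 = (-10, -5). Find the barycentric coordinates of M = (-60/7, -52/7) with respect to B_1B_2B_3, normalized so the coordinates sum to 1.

(-1/7, 3/14, 13/14)

Signed area of the reference triangle: [B_1B_2B_3] = ½·(10·(-5−(-5)) + 10·(-5−12) + (-10)·(12−(-5))) = ½·(0 − 170 − 170) = -170.
[MB_2B_3] = ½·((-60/7)·(-5−(-5)) + 10·(-5−(-52/7)) + (-10)·(-52/7−(-5))) = ½·(0 + 170/7 + 170/7) = 170/7, so the B_1-coordinate is (170/7)/(-170) = -1/7.
[B_1MB_3] = ½·(10·(-52/7−(-5)) + (-60/7)·(-5−12) + (-10)·(12−(-52/7))) = ½·(-170/7 + 1020/7 − 1360/7) = -255/7, so the B_2-coordinate is 3/14.
[B_1B_2M] = ½·(10·(-5−(-52/7)) + 10·(-52/7−12) + (-60/7)·(12−(-5))) = ½·(170/7 − 1360/7 − 1020/7) = -1105/7, so the B_3-coordinate is 13/14.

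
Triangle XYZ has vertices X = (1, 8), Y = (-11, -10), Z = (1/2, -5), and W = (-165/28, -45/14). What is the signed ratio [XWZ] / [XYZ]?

4/7

[XYZ] = ½·(1·(-10−(-5)) + (-11)·(-5−8) + (1/2)·(8−(-10))) = ½·(-5 + 143 + 9) = 147/2.
[XWZ] = ½·(1·(-45/14−(-5)) + (-165/28)·(-5−8) + (1/2)·(8−(-45/14))) = ½·(25/14 + 2145/28 + 157/28) = 42, so the ratio is 42/(147/2) = 4/7.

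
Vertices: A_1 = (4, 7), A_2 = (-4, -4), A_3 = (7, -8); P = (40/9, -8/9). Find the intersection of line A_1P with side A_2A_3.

Barycentric coordinates of P with respect to A_1A_2A_3: (4/9, 1/9, 4/9).
On side A_2A_3 the A_1-coordinate is zero; dropping P's A_1-weight 4/9 and renormalizing the remaining 1/9 : 4/9 gives weights 1/5, 4/5 on A_2, A_3.
Q = (1/5)·(-4, -4) + (4/5)·(7, -8) = (24/5, -36/5).

(24/5, -36/5)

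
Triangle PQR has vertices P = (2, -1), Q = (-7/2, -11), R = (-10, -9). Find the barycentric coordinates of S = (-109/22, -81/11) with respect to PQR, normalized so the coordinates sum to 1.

Signed area of the reference triangle: [PQR] = ½·(2·(-11−(-9)) + (-7/2)·(-9−(-1)) + (-10)·(-1−(-11))) = ½·(-4 + 28 − 100) = -38.
[SQR] = ½·((-109/22)·(-11−(-9)) + (-7/2)·(-9−(-81/11)) + (-10)·(-81/11−(-11))) = ½·(109/11 + 63/11 − 400/11) = -114/11, so the P-coordinate is (-114/11)/(-38) = 3/11.
[PSR] = ½·(2·(-81/11−(-9)) + (-109/22)·(-9−(-1)) + (-10)·(-1−(-81/11))) = ½·(36/11 + 436/11 − 700/11) = -114/11, so the Q-coordinate is 3/11.
[PQS] = ½·(2·(-11−(-81/11)) + (-7/2)·(-81/11−(-1)) + (-109/22)·(-1−(-11))) = ½·(-80/11 + 245/11 − 545/11) = -190/11, so the R-coordinate is 5/11.

(3/11, 3/11, 5/11)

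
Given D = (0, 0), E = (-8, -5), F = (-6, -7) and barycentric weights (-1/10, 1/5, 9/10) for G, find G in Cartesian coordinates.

G = (-1/10)·D + (1/5)·E + (9/10)·F.
x-coordinate: (-1/10)·0 + (1/5)·(-8) + (9/10)·(-6) = -7.
y-coordinate: (-1/10)·0 + (1/5)·(-5) + (9/10)·(-7) = -73/10.

(-7, -73/10)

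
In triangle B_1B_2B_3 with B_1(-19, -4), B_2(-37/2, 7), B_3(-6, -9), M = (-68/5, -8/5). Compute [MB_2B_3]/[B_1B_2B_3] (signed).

1/5

[B_1B_2B_3] = ½·((-19)·(7−(-9)) + (-37/2)·(-9−(-4)) + (-6)·(-4−7)) = ½·(-304 + 185/2 + 66) = -291/4.
[MB_2B_3] = ½·((-68/5)·(7−(-9)) + (-37/2)·(-9−(-8/5)) + (-6)·(-8/5−7)) = ½·(-1088/5 + 1369/10 + 258/5) = -291/20, so the ratio is (-291/20)/(-291/4) = 1/5.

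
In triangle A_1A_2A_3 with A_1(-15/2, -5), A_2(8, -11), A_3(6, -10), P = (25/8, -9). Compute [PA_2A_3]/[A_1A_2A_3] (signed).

1/4

[A_1A_2A_3] = ½·((-15/2)·(-11−(-10)) + 8·(-10−(-5)) + 6·(-5−(-11))) = ½·(15/2 − 40 + 36) = 7/4.
[PA_2A_3] = ½·((25/8)·(-11−(-10)) + 8·(-10−(-9)) + 6·(-9−(-11))) = ½·(-25/8 − 8 + 12) = 7/16, so the ratio is (7/16)/(7/4) = 1/4.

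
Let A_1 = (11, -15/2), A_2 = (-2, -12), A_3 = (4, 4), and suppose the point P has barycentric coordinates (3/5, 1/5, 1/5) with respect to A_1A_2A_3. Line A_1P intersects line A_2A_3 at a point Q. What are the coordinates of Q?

(1, -4)

Line A_1P meets A_2A_3 where the A_1-coordinate vanishes; zeroing P's A_1-weight and renormalizing leaves A_2, A_3-weights 1/5 : 1/5 → (1/2, 1/2).
So Q = (1/2)·A_2 + (1/2)·A_3 = (1, -4).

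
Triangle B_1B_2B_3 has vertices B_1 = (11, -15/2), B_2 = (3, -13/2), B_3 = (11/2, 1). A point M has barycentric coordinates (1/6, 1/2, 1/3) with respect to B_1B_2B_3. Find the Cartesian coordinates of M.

(31/6, -25/6)

M = (1/6)·B_1 + (1/2)·B_2 + (1/3)·B_3.
x-coordinate: (1/6)·11 + (1/2)·3 + (1/3)·(11/2) = 31/6.
y-coordinate: (1/6)·(-15/2) + (1/2)·(-13/2) + (1/3)·1 = -25/6.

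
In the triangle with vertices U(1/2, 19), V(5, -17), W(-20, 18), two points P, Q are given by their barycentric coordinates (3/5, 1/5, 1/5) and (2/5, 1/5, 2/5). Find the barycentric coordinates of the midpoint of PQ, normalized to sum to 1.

(1/2, 1/5, 3/10)

Since both coordinate triples sum to 1, the midpoint's barycentrics are the componentwise average.
(3/5+2/5)/2 = 1/2; similarly 1/5 and 3/10.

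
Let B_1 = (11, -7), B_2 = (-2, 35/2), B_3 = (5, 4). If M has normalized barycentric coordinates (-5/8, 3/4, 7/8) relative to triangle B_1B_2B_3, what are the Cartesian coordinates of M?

M = (-5/8)·B_1 + (3/4)·B_2 + (7/8)·B_3.
x-coordinate: (-5/8)·11 + (3/4)·(-2) + (7/8)·5 = -4.
y-coordinate: (-5/8)·(-7) + (3/4)·(35/2) + (7/8)·4 = 21.

(-4, 21)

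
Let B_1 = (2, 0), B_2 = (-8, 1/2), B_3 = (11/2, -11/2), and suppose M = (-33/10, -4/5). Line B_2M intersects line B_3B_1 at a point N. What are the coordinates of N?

Barycentric coordinates of M with respect to B_1B_2B_3: (1/5, 3/5, 1/5).
On side B_3B_1 the B_2-coordinate is zero; dropping M's B_2-weight 3/5 and renormalizing the remaining 1/5 : 1/5 gives weights 1/2, 1/2 on B_3, B_1.
N = (1/2)·(11/2, -11/2) + (1/2)·(2, 0) = (15/4, -11/4).

(15/4, -11/4)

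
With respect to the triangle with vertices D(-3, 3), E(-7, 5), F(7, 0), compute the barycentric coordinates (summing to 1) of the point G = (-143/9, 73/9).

Signed area of the reference triangle: [DEF] = ½·((-3)·(5−0) + (-7)·(0−3) + 7·(3−5)) = ½·(-15 + 21 − 14) = -4.
[GEF] = ½·((-143/9)·(5−0) + (-7)·(0−(73/9)) + 7·(73/9−5)) = ½·(-715/9 + 511/9 + 196/9) = -4/9, so the D-coordinate is (-4/9)/(-4) = 1/9.
[DGF] = ½·((-3)·(73/9−0) + (-143/9)·(0−3) + 7·(3−(73/9))) = ½·(-73/3 + 143/3 − 322/9) = -56/9, so the E-coordinate is 14/9.
[DEG] = ½·((-3)·(5−(73/9)) + (-7)·(73/9−3) + (-143/9)·(3−5)) = ½·(28/3 − 322/9 + 286/9) = 8/3, so the F-coordinate is -2/3.

(1/9, 14/9, -2/3)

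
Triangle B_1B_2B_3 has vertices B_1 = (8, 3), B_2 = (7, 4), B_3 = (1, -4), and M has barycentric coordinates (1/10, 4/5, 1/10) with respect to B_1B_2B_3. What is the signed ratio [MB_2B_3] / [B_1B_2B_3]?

1/10

The signed ratio [MB_2B_3]/[B_1B_2B_3] equals the barycentric coordinate of M at vertex B_1, which is 1/10.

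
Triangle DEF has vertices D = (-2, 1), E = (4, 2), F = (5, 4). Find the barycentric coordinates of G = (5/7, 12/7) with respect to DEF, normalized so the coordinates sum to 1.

Signed area of the reference triangle: [DEF] = ½·((-2)·(2−4) + 4·(4−1) + 5·(1−2)) = ½·(4 + 12 − 5) = 11/2.
[GEF] = ½·((5/7)·(2−4) + 4·(4−(12/7)) + 5·(12/7−2)) = ½·(-10/7 + 64/7 − 10/7) = 22/7, so the D-coordinate is (22/7)/(11/2) = 4/7.
[DGF] = ½·((-2)·(12/7−4) + (5/7)·(4−1) + 5·(1−(12/7))) = ½·(32/7 + 15/7 − 25/7) = 11/7, so the E-coordinate is 2/7.
[DEG] = ½·((-2)·(2−(12/7)) + 4·(12/7−1) + (5/7)·(1−2)) = ½·(-4/7 + 20/7 − 5/7) = 11/14, so the F-coordinate is 1/7.
Check: 4/7 + 2/7 + 1/7 = 1.

(4/7, 2/7, 1/7)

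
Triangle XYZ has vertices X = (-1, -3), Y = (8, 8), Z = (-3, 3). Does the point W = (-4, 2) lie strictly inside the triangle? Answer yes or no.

no

Barycentric coordinates of W: (3/38, -2/19, 39/38).
The three coordinates are positive, negative, positive; a point is interior exactly when all three are positive.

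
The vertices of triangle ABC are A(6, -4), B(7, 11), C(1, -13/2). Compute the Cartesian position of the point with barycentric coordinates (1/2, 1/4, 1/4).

(5, -7/8)

P = (1/2)·A + (1/4)·B + (1/4)·C.
x-coordinate: (1/2)·6 + (1/4)·7 + (1/4)·1 = 5.
y-coordinate: (1/2)·(-4) + (1/4)·11 + (1/4)·(-13/2) = -7/8.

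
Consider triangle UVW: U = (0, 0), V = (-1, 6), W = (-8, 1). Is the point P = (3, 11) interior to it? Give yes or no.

Barycentric coordinates of P: (-15/47, 91/47, -29/47).
The three coordinates are negative, positive, negative; a point is interior exactly when all three are positive.

no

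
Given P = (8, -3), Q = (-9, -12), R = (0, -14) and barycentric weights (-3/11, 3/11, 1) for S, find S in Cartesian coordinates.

(-51/11, -181/11)

S = (-3/11)·P + (3/11)·Q + 1·R.
x-coordinate: (-3/11)·8 + (3/11)·(-9) + 1·0 = -51/11.
y-coordinate: (-3/11)·(-3) + (3/11)·(-12) + 1·(-14) = -181/11.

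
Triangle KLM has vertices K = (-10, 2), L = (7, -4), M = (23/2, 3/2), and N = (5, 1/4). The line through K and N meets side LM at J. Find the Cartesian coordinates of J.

Barycentric coordinates of N with respect to KLM: (1/4, 1/4, 1/2).
On side LM the K-coordinate is zero; dropping N's K-weight 1/4 and renormalizing the remaining 1/4 : 1/2 gives weights 1/3, 2/3 on L, M.
J = (1/3)·(7, -4) + (2/3)·(23/2, 3/2) = (10, -1/3).

(10, -1/3)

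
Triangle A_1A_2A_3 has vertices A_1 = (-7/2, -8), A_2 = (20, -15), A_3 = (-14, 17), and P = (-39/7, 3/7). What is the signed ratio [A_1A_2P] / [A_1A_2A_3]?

[A_1A_2A_3] = ½·((-7/2)·(-15−17) + 20·(17−(-8)) + (-14)·(-8−(-15))) = ½·(112 + 500 − 98) = 257.
[A_1A_2P] = ½·((-7/2)·(-15−(3/7)) + 20·(3/7−(-8)) + (-39/7)·(-8−(-15))) = ½·(54 + 1180/7 − 39) = 1285/14, so the ratio is (1285/14)/257 = 5/14.

5/14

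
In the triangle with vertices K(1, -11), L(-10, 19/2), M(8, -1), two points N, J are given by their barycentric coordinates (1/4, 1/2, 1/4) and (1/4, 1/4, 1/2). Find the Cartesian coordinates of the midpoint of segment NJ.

Barycentric coordinates of the midpoint are the average: (1/4, 3/8, 3/8).
Converting: (1/4)·K + (3/8)·L + (3/8)·M = (-1/2, 7/16).

(-1/2, 7/16)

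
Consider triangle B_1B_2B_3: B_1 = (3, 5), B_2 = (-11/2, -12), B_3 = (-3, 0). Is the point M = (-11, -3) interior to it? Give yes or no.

Barycentric coordinates of M: (-177/119, -44/119, 20/7).
The three coordinates are negative, negative, positive; a point is interior exactly when all three are positive.

no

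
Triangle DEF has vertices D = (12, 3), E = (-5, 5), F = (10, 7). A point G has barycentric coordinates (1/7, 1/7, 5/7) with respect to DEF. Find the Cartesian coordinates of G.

G = (1/7)·D + (1/7)·E + (5/7)·F.
x-coordinate: (1/7)·12 + (1/7)·(-5) + (5/7)·10 = 57/7.
y-coordinate: (1/7)·3 + (1/7)·5 + (5/7)·7 = 43/7.

(57/7, 43/7)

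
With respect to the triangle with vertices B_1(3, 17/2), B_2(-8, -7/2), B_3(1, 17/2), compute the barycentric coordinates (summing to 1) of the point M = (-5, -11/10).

(3/5, 4/5, -2/5)

Signed area of the reference triangle: [B_1B_2B_3] = ½·(3·(-7/2−(17/2)) + (-8)·(17/2−(17/2)) + 1·(17/2−(-7/2))) = ½·(-36 + 0 + 12) = -12.
[MB_2B_3] = ½·((-5)·(-7/2−(17/2)) + (-8)·(17/2−(-11/10)) + 1·(-11/10−(-7/2))) = ½·(60 − 384/5 + 12/5) = -36/5, so the B_1-coordinate is (-36/5)/(-12) = 3/5.
[B_1MB_3] = ½·(3·(-11/10−(17/2)) + (-5)·(17/2−(17/2)) + 1·(17/2−(-11/10))) = ½·(-144/5 + 0 + 48/5) = -48/5, so the B_2-coordinate is 4/5.
[B_1B_2M] = ½·(3·(-7/2−(-11/10)) + (-8)·(-11/10−(17/2)) + (-5)·(17/2−(-7/2))) = ½·(-36/5 + 384/5 − 60) = 24/5, so the B_3-coordinate is -2/5.
Check: 3/5 + 4/5 − 2/5 = 1.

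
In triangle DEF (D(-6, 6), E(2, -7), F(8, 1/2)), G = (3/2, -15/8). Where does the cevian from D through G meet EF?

(4, -9/2)

Barycentric coordinates of G with respect to DEF: (1/4, 1/2, 1/4).
On side EF the D-coordinate is zero; dropping G's D-weight 1/4 and renormalizing the remaining 1/2 : 1/4 gives weights 2/3, 1/3 on E, F.
H = (2/3)·(2, -7) + (1/3)·(8, 1/2) = (4, -9/2).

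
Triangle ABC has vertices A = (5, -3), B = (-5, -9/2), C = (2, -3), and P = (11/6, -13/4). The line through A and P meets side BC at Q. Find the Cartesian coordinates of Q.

Barycentric coordinates of P with respect to ABC: (1/3, 1/6, 1/2).
On side BC the A-coordinate is zero; dropping P's A-weight 1/3 and renormalizing the remaining 1/6 : 1/2 gives weights 1/4, 3/4 on B, C.
Q = (1/4)·(-5, -9/2) + (3/4)·(2, -3) = (1/4, -27/8).

(1/4, -27/8)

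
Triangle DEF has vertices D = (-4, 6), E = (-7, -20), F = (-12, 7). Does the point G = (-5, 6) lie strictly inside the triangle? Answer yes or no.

Barycentric coordinates of G: (184/211, 1/211, 26/211).
The three coordinates are positive, positive, positive; a point is interior exactly when all three are positive.

yes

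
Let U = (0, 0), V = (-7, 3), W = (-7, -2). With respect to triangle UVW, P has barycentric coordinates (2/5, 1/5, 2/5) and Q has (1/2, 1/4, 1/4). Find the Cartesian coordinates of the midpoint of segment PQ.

(-77/20, 1/40)

Barycentric coordinates of the midpoint are the average: (9/20, 9/40, 13/40).
Converting: (9/20)·U + (9/40)·V + (13/40)·W = (-77/20, 1/40).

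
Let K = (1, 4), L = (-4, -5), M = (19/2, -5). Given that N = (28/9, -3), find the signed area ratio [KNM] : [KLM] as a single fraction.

[KLM] = ½·(1·(-5−(-5)) + (-4)·(-5−4) + (19/2)·(4−(-5))) = ½·(0 + 36 + 171/2) = 243/4.
[KNM] = ½·(1·(-3−(-5)) + (28/9)·(-5−4) + (19/2)·(4−(-3))) = ½·(2 − 28 + 133/2) = 81/4, so the ratio is (81/4)/(243/4) = 1/3.

1/3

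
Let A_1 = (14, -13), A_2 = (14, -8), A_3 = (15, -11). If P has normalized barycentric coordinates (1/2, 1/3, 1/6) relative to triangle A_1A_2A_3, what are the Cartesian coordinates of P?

(85/6, -11)

P = (1/2)·A_1 + (1/3)·A_2 + (1/6)·A_3.
x-coordinate: (1/2)·14 + (1/3)·14 + (1/6)·15 = 85/6.
y-coordinate: (1/2)·(-13) + (1/3)·(-8) + (1/6)·(-11) = -11.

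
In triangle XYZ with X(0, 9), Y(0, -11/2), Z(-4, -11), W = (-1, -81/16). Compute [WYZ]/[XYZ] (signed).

1/8

[XYZ] = ½·(0·(-11/2−(-11)) + 0·(-11−9) + (-4)·(9−(-11/2))) = ½·(0 + 0 − 58) = -29.
[WYZ] = ½·((-1)·(-11/2−(-11)) + 0·(-11−(-81/16)) + (-4)·(-81/16−(-11/2))) = ½·(-11/2 + 0 − 7/4) = -29/8, so the ratio is (-29/8)/(-29) = 1/8.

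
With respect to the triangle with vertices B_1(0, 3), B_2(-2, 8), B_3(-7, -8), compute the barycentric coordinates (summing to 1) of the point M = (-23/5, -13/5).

Signed area of the reference triangle: [B_1B_2B_3] = ½·(0·(8−(-8)) + (-2)·(-8−3) + (-7)·(3−8)) = ½·(0 + 22 + 35) = 57/2.
[MB_2B_3] = ½·((-23/5)·(8−(-8)) + (-2)·(-8−(-13/5)) + (-7)·(-13/5−8)) = ½·(-368/5 + 54/5 + 371/5) = 57/10, so the B_1-coordinate is (57/10)/(57/2) = 1/5.
[B_1MB_3] = ½·(0·(-13/5−(-8)) + (-23/5)·(-8−3) + (-7)·(3−(-13/5))) = ½·(0 + 253/5 − 196/5) = 57/10, so the B_2-coordinate is 1/5.
[B_1B_2M] = ½·(0·(8−(-13/5)) + (-2)·(-13/5−3) + (-23/5)·(3−8)) = ½·(0 + 56/5 + 23) = 171/10, so the B_3-coordinate is 3/5.
Check: 1/5 + 1/5 + 3/5 = 1.

(1/5, 1/5, 3/5)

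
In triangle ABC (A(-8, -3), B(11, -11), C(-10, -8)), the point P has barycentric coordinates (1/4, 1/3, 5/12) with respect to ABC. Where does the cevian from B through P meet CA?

(-37/4, -49/8)

Line BP meets CA where the B-coordinate vanishes; zeroing P's B-weight and renormalizing leaves C, A-weights 5/12 : 1/4 → (5/8, 3/8).
So Q = (5/8)·C + (3/8)·A = (-37/4, -49/8).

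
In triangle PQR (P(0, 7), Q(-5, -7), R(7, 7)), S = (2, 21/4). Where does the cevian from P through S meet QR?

Barycentric coordinates of S with respect to PQR: (1/2, 1/8, 3/8).
On side QR the P-coordinate is zero; dropping S's P-weight 1/2 and renormalizing the remaining 1/8 : 3/8 gives weights 1/4, 3/4 on Q, R.
T = (1/4)·(-5, -7) + (3/4)·(7, 7) = (4, 7/2).

(4, 7/2)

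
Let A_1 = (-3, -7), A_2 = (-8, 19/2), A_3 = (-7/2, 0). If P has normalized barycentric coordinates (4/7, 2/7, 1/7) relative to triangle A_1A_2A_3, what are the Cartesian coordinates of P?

(-9/2, -9/7)

P = (4/7)·A_1 + (2/7)·A_2 + (1/7)·A_3.
x-coordinate: (4/7)·(-3) + (2/7)·(-8) + (1/7)·(-7/2) = -9/2.
y-coordinate: (4/7)·(-7) + (2/7)·(19/2) + (1/7)·0 = -9/7.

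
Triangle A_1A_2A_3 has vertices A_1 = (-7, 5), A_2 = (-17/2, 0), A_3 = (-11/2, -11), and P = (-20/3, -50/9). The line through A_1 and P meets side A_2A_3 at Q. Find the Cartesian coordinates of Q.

(-53/8, -55/8)

Barycentric coordinates of P with respect to A_1A_2A_3: (1/9, 1/3, 5/9).
On side A_2A_3 the A_1-coordinate is zero; dropping P's A_1-weight 1/9 and renormalizing the remaining 1/3 : 5/9 gives weights 3/8, 5/8 on A_2, A_3.
Q = (3/8)·(-17/2, 0) + (5/8)·(-11/2, -11) = (-53/8, -55/8).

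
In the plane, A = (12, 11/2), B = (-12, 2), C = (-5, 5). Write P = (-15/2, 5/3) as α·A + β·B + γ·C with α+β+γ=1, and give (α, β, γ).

Signed area of the reference triangle: [ABC] = ½·(12·(2−5) + (-12)·(5−(11/2)) + (-5)·(11/2−2)) = ½·(-36 + 6 − 35/2) = -95/4.
[PBC] = ½·((-15/2)·(2−5) + (-12)·(5−(5/3)) + (-5)·(5/3−2)) = ½·(45/2 − 40 + 5/3) = -95/12, so the A-coordinate is (-95/12)/(-95/4) = 1/3.
[APC] = ½·(12·(5/3−5) + (-15/2)·(5−(11/2)) + (-5)·(11/2−(5/3))) = ½·(-40 + 15/4 − 115/6) = -665/24, so the B-coordinate is 7/6.
[ABP] = ½·(12·(2−(5/3)) + (-12)·(5/3−(11/2)) + (-15/2)·(11/2−2)) = ½·(4 + 46 − 105/4) = 95/8, so the C-coordinate is -1/2.
Check: 1/3 + 7/6 − 1/2 = 1.

(1/3, 7/6, -1/2)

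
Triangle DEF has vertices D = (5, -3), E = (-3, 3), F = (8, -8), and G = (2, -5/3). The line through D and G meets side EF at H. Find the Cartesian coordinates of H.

Barycentric coordinates of G with respect to DEF: (1/6, 1/2, 1/3).
On side EF the D-coordinate is zero; dropping G's D-weight 1/6 and renormalizing the remaining 1/2 : 1/3 gives weights 3/5, 2/5 on E, F.
H = (3/5)·(-3, 3) + (2/5)·(8, -8) = (7/5, -7/5).

(7/5, -7/5)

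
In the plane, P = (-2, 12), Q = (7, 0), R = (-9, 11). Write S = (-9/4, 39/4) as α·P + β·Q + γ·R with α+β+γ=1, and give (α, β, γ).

Signed area of the reference triangle: [PQR] = ½·((-2)·(0−11) + 7·(11−12) + (-9)·(12−0)) = ½·(22 − 7 − 108) = -93/2.
[SQR] = ½·((-9/4)·(0−11) + 7·(11−(39/4)) + (-9)·(39/4−0)) = ½·(99/4 + 35/4 − 351/4) = -217/8, so the P-coordinate is (-217/8)/(-93/2) = 7/12.
[PSR] = ½·((-2)·(39/4−11) + (-9/4)·(11−12) + (-9)·(12−(39/4))) = ½·(5/2 + 9/4 − 81/4) = -31/4, so the Q-coordinate is 1/6.
[PQS] = ½·((-2)·(0−(39/4)) + 7·(39/4−12) + (-9/4)·(12−0)) = ½·(39/2 − 63/4 − 27) = -93/8, so the R-coordinate is 1/4.

(7/12, 1/6, 1/4)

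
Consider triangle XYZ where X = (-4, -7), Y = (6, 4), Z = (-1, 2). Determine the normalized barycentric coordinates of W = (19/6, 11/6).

(1/6, 2/3, 1/6)

Signed area of the reference triangle: [XYZ] = ½·((-4)·(4−2) + 6·(2−(-7)) + (-1)·(-7−4)) = ½·(-8 + 54 + 11) = 57/2.
[WYZ] = ½·((19/6)·(4−2) + 6·(2−(11/6)) + (-1)·(11/6−4)) = ½·(19/3 + 1 + 13/6) = 19/4, so the X-coordinate is (19/4)/(57/2) = 1/6.
[XWZ] = ½·((-4)·(11/6−2) + (19/6)·(2−(-7)) + (-1)·(-7−(11/6))) = ½·(2/3 + 57/2 + 53/6) = 19, so the Y-coordinate is 2/3.
[XYW] = ½·((-4)·(4−(11/6)) + 6·(11/6−(-7)) + (19/6)·(-7−4)) = ½·(-26/3 + 53 − 209/6) = 19/4, so the Z-coordinate is 1/6.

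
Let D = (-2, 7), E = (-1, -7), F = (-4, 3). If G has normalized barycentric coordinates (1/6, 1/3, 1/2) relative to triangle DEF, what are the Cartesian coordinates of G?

G = (1/6)·D + (1/3)·E + (1/2)·F.
x-coordinate: (1/6)·(-2) + (1/3)·(-1) + (1/2)·(-4) = -8/3.
y-coordinate: (1/6)·7 + (1/3)·(-7) + (1/2)·3 = 1/3.

(-8/3, 1/3)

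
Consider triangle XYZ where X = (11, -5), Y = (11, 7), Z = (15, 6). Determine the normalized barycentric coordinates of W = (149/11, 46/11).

(2/11, 2/11, 7/11)

Signed area of the reference triangle: [XYZ] = ½·(11·(7−6) + 11·(6−(-5)) + 15·(-5−7)) = ½·(11 + 121 − 180) = -24.
[WYZ] = ½·((149/11)·(7−6) + 11·(6−(46/11)) + 15·(46/11−7)) = ½·(149/11 + 20 − 465/11) = -48/11, so the X-coordinate is (-48/11)/(-24) = 2/11.
[XWZ] = ½·(11·(46/11−6) + (149/11)·(6−(-5)) + 15·(-5−(46/11))) = ½·(-20 + 149 − 1515/11) = -48/11, so the Y-coordinate is 2/11.
[XYW] = ½·(11·(7−(46/11)) + 11·(46/11−(-5)) + (149/11)·(-5−7)) = ½·(31 + 101 − 1788/11) = -168/11, so the Z-coordinate is 7/11.
Check: 2/11 + 2/11 + 7/11 = 1.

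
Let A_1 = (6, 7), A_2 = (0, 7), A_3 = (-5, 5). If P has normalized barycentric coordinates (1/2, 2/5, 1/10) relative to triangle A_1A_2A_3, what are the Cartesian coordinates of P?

P = (1/2)·A_1 + (2/5)·A_2 + (1/10)·A_3.
x-coordinate: (1/2)·6 + (2/5)·0 + (1/10)·(-5) = 5/2.
y-coordinate: (1/2)·7 + (2/5)·7 + (1/10)·5 = 34/5.

(5/2, 34/5)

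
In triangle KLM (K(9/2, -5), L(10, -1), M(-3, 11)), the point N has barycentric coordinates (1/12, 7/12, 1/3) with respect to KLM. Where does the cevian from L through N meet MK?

Line LN meets MK where the L-coordinate vanishes; zeroing N's L-weight and renormalizing leaves M, K-weights 1/3 : 1/12 → (4/5, 1/5).
So J = (4/5)·M + (1/5)·K = (-3/2, 39/5).

(-3/2, 39/5)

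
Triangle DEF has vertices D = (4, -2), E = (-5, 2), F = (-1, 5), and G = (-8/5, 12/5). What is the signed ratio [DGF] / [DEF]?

2/5

[DEF] = ½·(4·(2−5) + (-5)·(5−(-2)) + (-1)·(-2−2)) = ½·(-12 − 35 + 4) = -43/2.
[DGF] = ½·(4·(12/5−5) + (-8/5)·(5−(-2)) + (-1)·(-2−(12/5))) = ½·(-52/5 − 56/5 + 22/5) = -43/5, so the ratio is (-43/5)/(-43/2) = 2/5.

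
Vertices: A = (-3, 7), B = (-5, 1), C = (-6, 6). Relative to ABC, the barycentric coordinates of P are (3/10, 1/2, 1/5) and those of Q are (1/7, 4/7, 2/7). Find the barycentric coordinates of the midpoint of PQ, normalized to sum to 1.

Since both coordinate triples sum to 1, the midpoint's barycentrics are the componentwise average.
(3/10+1/7)/2 = 31/140; similarly 15/28 and 17/70.

(31/140, 15/28, 17/70)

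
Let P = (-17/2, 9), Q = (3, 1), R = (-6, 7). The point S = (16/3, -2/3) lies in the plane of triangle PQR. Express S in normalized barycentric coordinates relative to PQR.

Signed area of the reference triangle: [PQR] = ½·((-17/2)·(1−7) + 3·(7−9) + (-6)·(9−1)) = ½·(51 − 6 − 48) = -3/2.
[SQR] = ½·((16/3)·(1−7) + 3·(7−(-2/3)) + (-6)·(-2/3−1)) = ½·(-32 + 23 + 10) = 1/2, so the P-coordinate is (1/2)/(-3/2) = -1/3.
[PSR] = ½·((-17/2)·(-2/3−7) + (16/3)·(7−9) + (-6)·(9−(-2/3))) = ½·(391/6 − 32/3 − 58) = -7/4, so the Q-coordinate is 7/6.
[PQS] = ½·((-17/2)·(1−(-2/3)) + 3·(-2/3−9) + (16/3)·(9−1)) = ½·(-85/6 − 29 + 128/3) = -1/4, so the R-coordinate is 1/6.

(-1/3, 7/6, 1/6)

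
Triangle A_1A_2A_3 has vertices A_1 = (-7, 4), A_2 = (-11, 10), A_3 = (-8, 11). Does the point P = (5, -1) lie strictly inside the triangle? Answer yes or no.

Barycentric coordinates of P: (49/22, -79/22, 26/11).
The three coordinates are positive, negative, positive; a point is interior exactly when all three are positive.

no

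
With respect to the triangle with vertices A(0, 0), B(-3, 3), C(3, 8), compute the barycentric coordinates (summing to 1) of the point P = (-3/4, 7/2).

(1/4, 1/2, 1/4)

Signed area of the reference triangle: [ABC] = ½·(0·(3−8) + (-3)·(8−0) + 3·(0−3)) = ½·(0 − 24 − 9) = -33/2.
[PBC] = ½·((-3/4)·(3−8) + (-3)·(8−(7/2)) + 3·(7/2−3)) = ½·(15/4 − 27/2 + 3/2) = -33/8, so the A-coordinate is (-33/8)/(-33/2) = 1/4.
[APC] = ½·(0·(7/2−8) + (-3/4)·(8−0) + 3·(0−(7/2))) = ½·(0 − 6 − 21/2) = -33/4, so the B-coordinate is 1/2.
[ABP] = ½·(0·(3−(7/2)) + (-3)·(7/2−0) + (-3/4)·(0−3)) = ½·(0 − 21/2 + 9/4) = -33/8, so the C-coordinate is 1/4.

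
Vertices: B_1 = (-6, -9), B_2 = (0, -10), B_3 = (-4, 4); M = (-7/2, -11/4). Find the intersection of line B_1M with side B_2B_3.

(-8/3, -2/3)

Barycentric coordinates of M with respect to B_1B_2B_3: (1/4, 1/4, 1/2).
On side B_2B_3 the B_1-coordinate is zero; dropping M's B_1-weight 1/4 and renormalizing the remaining 1/4 : 1/2 gives weights 1/3, 2/3 on B_2, B_3.
N = (1/3)·(0, -10) + (2/3)·(-4, 4) = (-8/3, -2/3).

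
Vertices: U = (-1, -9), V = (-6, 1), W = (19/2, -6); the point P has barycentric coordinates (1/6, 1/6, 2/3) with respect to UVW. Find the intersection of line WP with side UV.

(-7/2, -4)

Line WP meets UV where the W-coordinate vanishes; zeroing P's W-weight and renormalizing leaves U, V-weights 1/6 : 1/6 → (1/2, 1/2).
So Q = (1/2)·U + (1/2)·V = (-7/2, -4).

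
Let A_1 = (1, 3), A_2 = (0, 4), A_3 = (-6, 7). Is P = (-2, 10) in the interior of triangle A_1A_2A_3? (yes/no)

no

Barycentric coordinates of P: (-10, 37/3, -4/3).
The three coordinates are negative, positive, negative; a point is interior exactly when all three are positive.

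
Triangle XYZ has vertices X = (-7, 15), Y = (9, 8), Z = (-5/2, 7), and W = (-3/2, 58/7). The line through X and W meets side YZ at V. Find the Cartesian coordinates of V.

Barycentric coordinates of W with respect to XYZ: (1/7, 1/7, 5/7).
On side YZ the X-coordinate is zero; dropping W's X-weight 1/7 and renormalizing the remaining 1/7 : 5/7 gives weights 1/6, 5/6 on Y, Z.
V = (1/6)·(9, 8) + (5/6)·(-5/2, 7) = (-7/12, 43/6).

(-7/12, 43/6)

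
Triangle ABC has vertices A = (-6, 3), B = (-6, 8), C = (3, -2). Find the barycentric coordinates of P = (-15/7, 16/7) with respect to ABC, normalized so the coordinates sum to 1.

(2/7, 2/7, 3/7)

Signed area of the reference triangle: [ABC] = ½·((-6)·(8−(-2)) + (-6)·(-2−3) + 3·(3−8)) = ½·(-60 + 30 − 15) = -45/2.
[PBC] = ½·((-15/7)·(8−(-2)) + (-6)·(-2−(16/7)) + 3·(16/7−8)) = ½·(-150/7 + 180/7 − 120/7) = -45/7, so the A-coordinate is (-45/7)/(-45/2) = 2/7.
[APC] = ½·((-6)·(16/7−(-2)) + (-15/7)·(-2−3) + 3·(3−(16/7))) = ½·(-180/7 + 75/7 + 15/7) = -45/7, so the B-coordinate is 2/7.
[ABP] = ½·((-6)·(8−(16/7)) + (-6)·(16/7−3) + (-15/7)·(3−8)) = ½·(-240/7 + 30/7 + 75/7) = -135/14, so the C-coordinate is 3/7.
Check: 2/7 + 2/7 + 3/7 = 1.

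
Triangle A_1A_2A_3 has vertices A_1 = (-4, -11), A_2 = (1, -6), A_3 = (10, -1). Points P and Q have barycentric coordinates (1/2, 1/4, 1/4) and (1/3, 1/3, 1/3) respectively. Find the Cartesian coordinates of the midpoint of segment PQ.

Barycentric coordinates of the midpoint are the average: (5/12, 7/24, 7/24).
Converting: (5/12)·A_1 + (7/24)·A_2 + (7/24)·A_3 = (37/24, -53/8).

(37/24, -53/8)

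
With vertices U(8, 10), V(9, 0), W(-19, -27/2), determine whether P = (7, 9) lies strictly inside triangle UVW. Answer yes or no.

Barycentric coordinates of P: (558/587, 7/587, 22/587).
The three coordinates are positive, positive, positive; a point is interior exactly when all three are positive.

yes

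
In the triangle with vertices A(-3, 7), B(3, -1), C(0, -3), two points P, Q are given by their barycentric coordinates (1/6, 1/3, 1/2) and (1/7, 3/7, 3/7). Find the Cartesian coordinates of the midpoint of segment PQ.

Barycentric coordinates of the midpoint are the average: (13/84, 8/21, 13/28).
Converting: (13/84)·A + (8/21)·B + (13/28)·C = (19/28, -29/42).

(19/28, -29/42)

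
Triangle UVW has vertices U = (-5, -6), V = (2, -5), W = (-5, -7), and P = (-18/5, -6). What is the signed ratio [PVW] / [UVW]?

3/5

[UVW] = ½·((-5)·(-5−(-7)) + 2·(-7−(-6)) + (-5)·(-6−(-5))) = ½·(-10 − 2 + 5) = -7/2.
[PVW] = ½·((-18/5)·(-5−(-7)) + 2·(-7−(-6)) + (-5)·(-6−(-5))) = ½·(-36/5 − 2 + 5) = -21/10, so the ratio is (-21/10)/(-7/2) = 3/5.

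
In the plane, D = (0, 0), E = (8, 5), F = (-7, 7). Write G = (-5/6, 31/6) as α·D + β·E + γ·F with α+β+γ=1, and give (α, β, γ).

Signed area of the reference triangle: [DEF] = ½·(0·(5−7) + 8·(7−0) + (-7)·(0−5)) = ½·(0 + 56 + 35) = 91/2.
[GEF] = ½·((-5/6)·(5−7) + 8·(7−(31/6)) + (-7)·(31/6−5)) = ½·(5/3 + 44/3 − 7/6) = 91/12, so the D-coordinate is (91/12)/(91/2) = 1/6.
[DGF] = ½·(0·(31/6−7) + (-5/6)·(7−0) + (-7)·(0−(31/6))) = ½·(0 − 35/6 + 217/6) = 91/6, so the E-coordinate is 1/3.
[DEG] = ½·(0·(5−(31/6)) + 8·(31/6−0) + (-5/6)·(0−5)) = ½·(0 + 124/3 + 25/6) = 91/4, so the F-coordinate is 1/2.
Check: 1/6 + 1/3 + 1/2 = 1.

(1/6, 1/3, 1/2)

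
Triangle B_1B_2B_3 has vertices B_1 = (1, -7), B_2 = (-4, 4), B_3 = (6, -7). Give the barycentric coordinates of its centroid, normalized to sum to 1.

(1/3, 1/3, 1/3)

The centroid is the average of the vertices, so each weight is 1/3.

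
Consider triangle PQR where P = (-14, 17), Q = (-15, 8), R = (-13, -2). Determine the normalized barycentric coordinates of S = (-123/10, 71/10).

Signed area of the reference triangle: [PQR] = ½·((-14)·(8−(-2)) + (-15)·(-2−17) + (-13)·(17−8)) = ½·(-140 + 285 − 117) = 14.
[SQR] = ½·((-123/10)·(8−(-2)) + (-15)·(-2−(71/10)) + (-13)·(71/10−8)) = ½·(-123 + 273/2 + 117/10) = 63/5, so the P-coordinate is (63/5)/14 = 9/10.
[PSR] = ½·((-14)·(71/10−(-2)) + (-123/10)·(-2−17) + (-13)·(17−(71/10))) = ½·(-637/5 + 2337/10 − 1287/10) = -56/5, so the Q-coordinate is -4/5.
[PQS] = ½·((-14)·(8−(71/10)) + (-15)·(71/10−17) + (-123/10)·(17−8)) = ½·(-63/5 + 297/2 − 1107/10) = 63/5, so the R-coordinate is 9/10.

(9/10, -4/5, 9/10)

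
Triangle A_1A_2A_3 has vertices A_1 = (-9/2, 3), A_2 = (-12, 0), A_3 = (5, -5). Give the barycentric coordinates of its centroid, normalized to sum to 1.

The centroid is the average of the vertices, so each weight is 1/3.

(1/3, 1/3, 1/3)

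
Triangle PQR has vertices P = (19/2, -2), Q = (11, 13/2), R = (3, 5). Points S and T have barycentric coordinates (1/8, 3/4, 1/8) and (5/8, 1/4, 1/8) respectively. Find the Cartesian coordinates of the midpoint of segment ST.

(151/16, 25/8)

Barycentric coordinates of the midpoint are the average: (3/8, 1/2, 1/8).
Converting: (3/8)·P + (1/2)·Q + (1/8)·R = (151/16, 25/8).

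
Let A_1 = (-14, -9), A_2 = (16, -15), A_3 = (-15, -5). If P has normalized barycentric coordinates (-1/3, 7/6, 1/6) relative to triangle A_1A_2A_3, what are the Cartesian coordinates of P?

(125/6, -46/3)

P = (-1/3)·A_1 + (7/6)·A_2 + (1/6)·A_3.
x-coordinate: (-1/3)·(-14) + (7/6)·16 + (1/6)·(-15) = 125/6.
y-coordinate: (-1/3)·(-9) + (7/6)·(-15) + (1/6)·(-5) = -46/3.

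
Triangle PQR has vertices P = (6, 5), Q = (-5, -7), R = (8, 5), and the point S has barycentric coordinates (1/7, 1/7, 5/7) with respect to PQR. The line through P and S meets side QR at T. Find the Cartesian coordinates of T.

Line PS meets QR where the P-coordinate vanishes; zeroing S's P-weight and renormalizing leaves Q, R-weights 1/7 : 5/7 → (1/6, 5/6).
So T = (1/6)·Q + (5/6)·R = (35/6, 3).

(35/6, 3)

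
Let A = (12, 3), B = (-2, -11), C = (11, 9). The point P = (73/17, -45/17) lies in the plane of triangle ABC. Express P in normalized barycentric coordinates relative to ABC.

Signed area of the reference triangle: [ABC] = ½·(12·(-11−9) + (-2)·(9−3) + 11·(3−(-11))) = ½·(-240 − 12 + 154) = -49.
[PBC] = ½·((73/17)·(-11−9) + (-2)·(9−(-45/17)) + 11·(-45/17−(-11))) = ½·(-1460/17 − 396/17 + 1562/17) = -147/17, so the A-coordinate is (-147/17)/(-49) = 3/17.
[APC] = ½·(12·(-45/17−9) + (73/17)·(9−3) + 11·(3−(-45/17))) = ½·(-2376/17 + 438/17 + 1056/17) = -441/17, so the B-coordinate is 9/17.
[ABP] = ½·(12·(-11−(-45/17)) + (-2)·(-45/17−3) + (73/17)·(3−(-11))) = ½·(-1704/17 + 192/17 + 1022/17) = -245/17, so the C-coordinate is 5/17.

(3/17, 9/17, 5/17)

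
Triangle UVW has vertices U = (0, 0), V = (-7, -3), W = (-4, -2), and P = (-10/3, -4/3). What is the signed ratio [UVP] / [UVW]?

-1/3

[UVW] = ½·(0·(-3−(-2)) + (-7)·(-2−0) + (-4)·(0−(-3))) = ½·(0 + 14 − 12) = 1.
[UVP] = ½·(0·(-3−(-4/3)) + (-7)·(-4/3−0) + (-10/3)·(0−(-3))) = ½·(0 + 28/3 − 10) = -1/3, so the ratio is (-1/3)/1 = -1/3.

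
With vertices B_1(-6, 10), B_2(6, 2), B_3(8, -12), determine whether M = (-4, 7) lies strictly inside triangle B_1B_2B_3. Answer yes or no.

Barycentric coordinates of M: (65/76, 1/76, 5/38).
The three coordinates are positive, positive, positive; a point is interior exactly when all three are positive.

yes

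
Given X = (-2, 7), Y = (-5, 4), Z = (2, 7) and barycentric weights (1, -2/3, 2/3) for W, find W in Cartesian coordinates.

W = 1·X + (-2/3)·Y + (2/3)·Z.
x-coordinate: 1·(-2) + (-2/3)·(-5) + (2/3)·2 = 8/3.
y-coordinate: 1·7 + (-2/3)·4 + (2/3)·7 = 9.

(8/3, 9)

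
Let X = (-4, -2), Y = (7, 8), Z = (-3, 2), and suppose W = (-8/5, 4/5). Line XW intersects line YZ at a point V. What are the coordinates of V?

(2, 5)

Barycentric coordinates of W with respect to XYZ: (3/5, 1/5, 1/5).
On side YZ the X-coordinate is zero; dropping W's X-weight 3/5 and renormalizing the remaining 1/5 : 1/5 gives weights 1/2, 1/2 on Y, Z.
V = (1/2)·(7, 8) + (1/2)·(-3, 2) = (2, 5).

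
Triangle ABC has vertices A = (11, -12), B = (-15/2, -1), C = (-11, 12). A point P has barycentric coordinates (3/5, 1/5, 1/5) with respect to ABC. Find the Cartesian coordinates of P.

(29/10, -5)

P = (3/5)·A + (1/5)·B + (1/5)·C.
x-coordinate: (3/5)·11 + (1/5)·(-15/2) + (1/5)·(-11) = 29/10.
y-coordinate: (3/5)·(-12) + (1/5)·(-1) + (1/5)·12 = -5.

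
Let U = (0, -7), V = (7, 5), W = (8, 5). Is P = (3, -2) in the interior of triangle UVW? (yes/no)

Barycentric coordinates of P: (7/12, 1/3, 1/12).
The three coordinates are positive, positive, positive; a point is interior exactly when all three are positive.

yes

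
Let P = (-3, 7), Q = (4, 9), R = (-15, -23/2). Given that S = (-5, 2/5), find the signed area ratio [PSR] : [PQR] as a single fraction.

[PQR] = ½·((-3)·(9−(-23/2)) + 4·(-23/2−7) + (-15)·(7−9)) = ½·(-123/2 − 74 + 30) = -211/4.
[PSR] = ½·((-3)·(2/5−(-23/2)) + (-5)·(-23/2−7) + (-15)·(7−(2/5))) = ½·(-357/10 + 185/2 − 99) = -211/10, so the ratio is (-211/10)/(-211/4) = 2/5.

2/5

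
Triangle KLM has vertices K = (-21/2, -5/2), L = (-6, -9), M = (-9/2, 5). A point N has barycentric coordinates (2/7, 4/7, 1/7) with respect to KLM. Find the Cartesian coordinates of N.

N = (2/7)·K + (4/7)·L + (1/7)·M.
x-coordinate: (2/7)·(-21/2) + (4/7)·(-6) + (1/7)·(-9/2) = -99/14.
y-coordinate: (2/7)·(-5/2) + (4/7)·(-9) + (1/7)·5 = -36/7.

(-99/14, -36/7)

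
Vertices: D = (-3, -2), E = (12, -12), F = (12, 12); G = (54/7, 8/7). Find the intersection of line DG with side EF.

Barycentric coordinates of G with respect to DEF: (2/7, 2/7, 3/7).
On side EF the D-coordinate is zero; dropping G's D-weight 2/7 and renormalizing the remaining 2/7 : 3/7 gives weights 2/5, 3/5 on E, F.
H = (2/5)·(12, -12) + (3/5)·(12, 12) = (12, 12/5).

(12, 12/5)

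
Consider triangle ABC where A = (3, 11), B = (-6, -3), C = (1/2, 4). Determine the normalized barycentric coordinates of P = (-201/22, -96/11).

(-6/11, 14/11, 3/11)

Signed area of the reference triangle: [ABC] = ½·(3·(-3−4) + (-6)·(4−11) + (1/2)·(11−(-3))) = ½·(-21 + 42 + 7) = 14.
[PBC] = ½·((-201/22)·(-3−4) + (-6)·(4−(-96/11)) + (1/2)·(-96/11−(-3))) = ½·(1407/22 − 840/11 − 63/22) = -84/11, so the A-coordinate is (-84/11)/14 = -6/11.
[APC] = ½·(3·(-96/11−4) + (-201/22)·(4−11) + (1/2)·(11−(-96/11))) = ½·(-420/11 + 1407/22 + 217/22) = 196/11, so the B-coordinate is 14/11.
[ABP] = ½·(3·(-3−(-96/11)) + (-6)·(-96/11−11) + (-201/22)·(11−(-3))) = ½·(189/11 + 1302/11 − 1407/11) = 42/11, so the C-coordinate is 3/11.
Check: -6/11 + 14/11 + 3/11 = 1.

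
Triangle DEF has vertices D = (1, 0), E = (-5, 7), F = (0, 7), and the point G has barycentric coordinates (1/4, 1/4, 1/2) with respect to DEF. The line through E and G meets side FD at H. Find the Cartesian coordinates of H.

(1/3, 14/3)

Line EG meets FD where the E-coordinate vanishes; zeroing G's E-weight and renormalizing leaves F, D-weights 1/2 : 1/4 → (2/3, 1/3).
So H = (2/3)·F + (1/3)·D = (1/3, 14/3).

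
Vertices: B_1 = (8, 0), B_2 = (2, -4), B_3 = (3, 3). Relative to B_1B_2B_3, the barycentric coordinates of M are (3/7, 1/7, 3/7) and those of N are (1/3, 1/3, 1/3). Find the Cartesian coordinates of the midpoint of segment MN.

(14/3, 4/21)

Barycentric coordinates of the midpoint are the average: (8/21, 5/21, 8/21).
Converting: (8/21)·B_1 + (5/21)·B_2 + (8/21)·B_3 = (14/3, 4/21).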